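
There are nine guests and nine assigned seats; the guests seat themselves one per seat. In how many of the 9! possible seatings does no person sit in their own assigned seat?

The subfactorial !9 = [9!/e] (nearest integer).
9! = 362880, and 362880/e ≈ 133496.09, so !9 = 133496.

133496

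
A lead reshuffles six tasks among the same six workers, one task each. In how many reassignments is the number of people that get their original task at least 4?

16

Sum C(6,i)·!(6-i) for i = 4..6:
  i=4: C(6,4)·!2 = 15·1 = 15
  i=5: C(6,5)·!1 = 6·0 = 0
  i=6: C(6,6)·!0 = 1·1 = 1
Total = 16.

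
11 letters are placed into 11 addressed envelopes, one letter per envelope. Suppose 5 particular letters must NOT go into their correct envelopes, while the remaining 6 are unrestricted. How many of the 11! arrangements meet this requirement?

25022880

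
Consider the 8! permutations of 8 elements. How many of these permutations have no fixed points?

The subfactorial !8 = [8!/e] (nearest integer).
8! = 40320, and 40320/e ≈ 14832.90, so !8 = 14833.

14833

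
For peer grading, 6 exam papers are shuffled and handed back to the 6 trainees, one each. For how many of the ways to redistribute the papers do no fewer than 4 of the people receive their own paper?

16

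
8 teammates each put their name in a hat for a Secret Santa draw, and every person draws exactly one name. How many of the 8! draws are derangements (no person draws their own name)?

14833

Use !n = n·!(n-1) + (-1)^n.
!8 = 8·1854 + 1 = 14833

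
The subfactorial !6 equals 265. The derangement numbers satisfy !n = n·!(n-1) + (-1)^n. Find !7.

!7 = 7·265 - 1 = 1854.

1854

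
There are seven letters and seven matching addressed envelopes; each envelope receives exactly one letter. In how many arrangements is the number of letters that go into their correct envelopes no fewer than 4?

Sum C(7,i)·!(7-i) for i = 4..7:
  i=4: C(7,4)·!3 = 35·2 = 70
  i=5: C(7,5)·!2 = 21·1 = 21
  i=6: C(7,6)·!1 = 7·0 = 0
  i=7: C(7,7)·!0 = 1·1 = 1
Total = 92.

92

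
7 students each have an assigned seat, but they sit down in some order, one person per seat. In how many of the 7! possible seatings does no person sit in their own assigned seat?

1854

Use !n = n·!(n-1) + (-1)^n.
!7 = 7·265 - 1 = 1854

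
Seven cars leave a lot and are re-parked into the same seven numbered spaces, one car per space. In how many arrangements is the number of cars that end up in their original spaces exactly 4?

70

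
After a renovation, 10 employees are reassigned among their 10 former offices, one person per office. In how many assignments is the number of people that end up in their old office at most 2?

Sum C(10,i)·!(10-i) for i = 0..2:
  i=0: C(10,0)·!10 = 1·1334961 = 1334961
  i=1: C(10,1)·!9 = 10·133496 = 1334960
  i=2: C(10,2)·!8 = 45·14833 = 667485
Total = 3337406.

3337406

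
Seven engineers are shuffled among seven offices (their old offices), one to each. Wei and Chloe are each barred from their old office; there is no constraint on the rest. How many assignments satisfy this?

Inclusion-exclusion on the 2 forbidden self-matches:
Σ_{j=0}^{2} (-1)^j C(2,j)(7-j)!
= C(2,0)·7! - C(2,1)·6! + C(2,2)·5!
= 5040 - 1440 + 120
= 3720

3720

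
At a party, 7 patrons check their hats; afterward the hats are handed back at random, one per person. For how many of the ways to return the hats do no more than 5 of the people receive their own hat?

Sum C(7,i)·!(7-i) for i = 0..5:
  i=0: C(7,0)·!7 = 1·1854 = 1854
  i=1: C(7,1)·!6 = 7·265 = 1855
  i=2: C(7,2)·!5 = 21·44 = 924
  i=3: C(7,3)·!4 = 35·9 = 315
  i=4: C(7,4)·!3 = 35·2 = 70
  i=5: C(7,5)·!2 = 21·1 = 21
Total = 5039.

5039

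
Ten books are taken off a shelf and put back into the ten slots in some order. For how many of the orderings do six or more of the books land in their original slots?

2176

# with exactly i fixed is C(10,i)·!(10-i); sum over i=6..10:
  i=6: C(10,6)·!4 = 210·9 = 1890
  i=7: C(10,7)·!3 = 120·2 = 240
  i=8: C(10,8)·!2 = 45·1 = 45
  i=9: C(10,9)·!1 = 10·0 = 0
  i=10: C(10,10)·!0 = 1·1 = 1
Total = 2176.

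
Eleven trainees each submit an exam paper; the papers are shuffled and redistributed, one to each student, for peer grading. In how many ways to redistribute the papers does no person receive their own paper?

14684570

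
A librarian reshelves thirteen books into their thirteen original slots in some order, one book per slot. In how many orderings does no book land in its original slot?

Use !n = (n-1)(!(n-1) + !(n-2)).
!13 = 12·(176214841 + 14684570) = 12·190899411 = 2290792932

2290792932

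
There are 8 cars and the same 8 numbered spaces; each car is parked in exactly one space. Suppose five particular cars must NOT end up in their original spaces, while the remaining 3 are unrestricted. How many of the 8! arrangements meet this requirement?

Inclusion-exclusion on the 5 forbidden self-matches:
Σ_{j=0}^{5} (-1)^j C(5,j)(8-j)!
= C(5,0)·8! - C(5,1)·7! + C(5,2)·6! - C(5,3)·5! + C(5,4)·4! - C(5,5)·3!
= 40320 - 25200 + 7200 - 1200 + 120 - 6
= 21234

21234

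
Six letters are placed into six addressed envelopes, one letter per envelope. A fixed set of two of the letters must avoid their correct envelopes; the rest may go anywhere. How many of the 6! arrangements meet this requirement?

504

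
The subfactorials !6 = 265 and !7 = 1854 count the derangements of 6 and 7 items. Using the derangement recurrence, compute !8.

14833

!8 = (8-1)·(!7 + !6) = 7·(1854 + 265) = 7·2119 = 14833.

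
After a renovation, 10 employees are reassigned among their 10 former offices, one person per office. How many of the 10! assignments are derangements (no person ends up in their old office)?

1334961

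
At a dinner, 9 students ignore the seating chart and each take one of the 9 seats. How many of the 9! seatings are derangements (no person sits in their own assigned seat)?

Use !n = n·!(n-1) + (-1)^n.
!9 = 9·14833 - 1 = 133496

133496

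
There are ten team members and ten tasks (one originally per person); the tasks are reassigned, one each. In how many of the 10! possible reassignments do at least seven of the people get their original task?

286

# with exactly i fixed is C(10,i)·!(10-i); sum over i=7..10:
  i=7: C(10,7)·!3 = 120·2 = 240
  i=8: C(10,8)·!2 = 45·1 = 45
  i=9: C(10,9)·!1 = 10·0 = 0
  i=10: C(10,10)·!0 = 1·1 = 1
Total = 286.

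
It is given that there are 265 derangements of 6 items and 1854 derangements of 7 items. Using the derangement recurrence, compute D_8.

14833

D_8 = (8-1)·(D_7 + D_6) = 7·(1854 + 265) = 7·2119 = 14833.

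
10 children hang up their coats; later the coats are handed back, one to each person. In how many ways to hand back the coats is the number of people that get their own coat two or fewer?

3337406

# with exactly i fixed is C(10,i)·!(10-i); sum over i=0..2:
  i=0: C(10,0)·!10 = 1·1334961 = 1334961
  i=1: C(10,1)·!9 = 10·133496 = 1334960
  i=2: C(10,2)·!8 = 45·14833 = 667485
Total = 3337406.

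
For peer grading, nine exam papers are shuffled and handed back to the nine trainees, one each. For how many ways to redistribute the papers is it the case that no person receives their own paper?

133496

Use !n = n·!(n-1) + (-1)^n.
!9 = 9·14833 - 1 = 133496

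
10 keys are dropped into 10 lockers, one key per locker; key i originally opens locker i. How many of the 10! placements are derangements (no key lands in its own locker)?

1334961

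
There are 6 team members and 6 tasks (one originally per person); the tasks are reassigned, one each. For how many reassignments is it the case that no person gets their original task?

265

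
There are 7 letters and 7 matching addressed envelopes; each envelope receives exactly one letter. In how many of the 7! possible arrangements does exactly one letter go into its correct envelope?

1855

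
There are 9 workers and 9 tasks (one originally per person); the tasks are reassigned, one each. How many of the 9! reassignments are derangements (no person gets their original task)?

133496

Use !n = (n-1)(!(n-1) + !(n-2)).
!9 = 8·(14833 + 1854) = 8·16687 = 133496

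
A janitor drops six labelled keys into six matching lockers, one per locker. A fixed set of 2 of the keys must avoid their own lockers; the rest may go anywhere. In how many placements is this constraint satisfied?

504

Inclusion-exclusion on the 2 forbidden self-matches:
Σ_{j=0}^{2} (-1)^j C(2,j)(6-j)!
= C(2,0)·6! - C(2,1)·5! + C(2,2)·4!
= 720 - 240 + 24
= 504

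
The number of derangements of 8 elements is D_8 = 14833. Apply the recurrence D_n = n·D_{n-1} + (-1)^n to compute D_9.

D_9 = 9·14833 - 1 = 133496.

133496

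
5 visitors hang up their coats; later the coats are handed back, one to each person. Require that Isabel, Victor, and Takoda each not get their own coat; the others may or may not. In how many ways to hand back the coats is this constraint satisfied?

64

Inclusion-exclusion on the 3 forbidden self-matches:
Σ_{j=0}^{3} (-1)^j C(3,j)(5-j)!
= C(3,0)·5! - C(3,1)·4! + C(3,2)·3! - C(3,3)·2!
= 120 - 72 + 18 - 2
= 64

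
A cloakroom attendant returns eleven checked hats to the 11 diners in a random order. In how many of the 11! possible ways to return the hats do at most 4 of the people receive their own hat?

39770686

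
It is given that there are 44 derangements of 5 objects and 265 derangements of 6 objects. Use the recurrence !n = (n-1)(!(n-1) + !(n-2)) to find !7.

1854

!7 = (7-1)·(!6 + !5) = 6·(265 + 44) = 6·309 = 1854.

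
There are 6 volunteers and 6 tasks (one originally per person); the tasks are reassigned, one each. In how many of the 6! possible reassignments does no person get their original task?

265

By inclusion-exclusion, !6 = Σ (-1)^k · 6!/k! for k=0..6
= 6! - 6!/1! + 6!/2! - 6!/3! + 6!/4! - 6!/5! + 6!/6!
= 720 - 720 + 360 - 120 + 30 - 6 + 1
= 265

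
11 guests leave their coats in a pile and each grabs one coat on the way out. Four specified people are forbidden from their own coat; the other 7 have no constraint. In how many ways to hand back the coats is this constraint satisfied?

27422640

Inclusion-exclusion on the 4 forbidden self-matches:
Σ_{j=0}^{4} (-1)^j C(4,j)(11-j)!
= C(4,0)·11! - C(4,1)·10! + C(4,2)·9! - C(4,3)·8! + C(4,4)·7!
= 39916800 - 14515200 + 2177280 - 161280 + 5040
= 27422640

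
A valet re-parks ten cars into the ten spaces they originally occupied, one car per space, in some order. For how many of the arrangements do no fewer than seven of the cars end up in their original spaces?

# with exactly i fixed is C(10,i)·!(10-i); sum over i=7..10:
  i=7: C(10,7)·!3 = 120·2 = 240
  i=8: C(10,8)·!2 = 45·1 = 45
  i=9: C(10,9)·!1 = 10·0 = 0
  i=10: C(10,10)·!0 = 1·1 = 1
Total = 286.

286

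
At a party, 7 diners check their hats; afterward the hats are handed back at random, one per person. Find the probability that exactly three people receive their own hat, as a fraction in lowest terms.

Favorable outcomes: C(7,3)·!4 = 35·9 = 315.
Total outcomes: 7! = 5040.
Probability = 315/5040 = 1/16.

1/16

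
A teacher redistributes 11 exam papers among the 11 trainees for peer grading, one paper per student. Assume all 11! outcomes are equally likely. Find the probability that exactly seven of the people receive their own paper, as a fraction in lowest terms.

Favorable outcomes: C(11,7)·!4 = 330·9 = 2970.
Total outcomes: 11! = 39916800.
Probability = 2970/39916800 = 1/13440.

1/13440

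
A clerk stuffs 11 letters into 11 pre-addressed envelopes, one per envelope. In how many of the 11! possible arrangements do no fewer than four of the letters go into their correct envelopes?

757934

# with exactly i fixed is C(11,i)·!(11-i); sum over i=4..11:
  i=4: C(11,4)·!7 = 330·1854 = 611820
  i=5: C(11,5)·!6 = 462·265 = 122430
  i=6: C(11,6)·!5 = 462·44 = 20328
  i=7: C(11,7)·!4 = 330·9 = 2970
  i=8: C(11,8)·!3 = 165·2 = 330
  i=9: C(11,9)·!2 = 55·1 = 55
  i=10: C(11,10)·!1 = 11·0 = 0
  i=11: C(11,11)·!0 = 1·1 = 1
Total = 757934.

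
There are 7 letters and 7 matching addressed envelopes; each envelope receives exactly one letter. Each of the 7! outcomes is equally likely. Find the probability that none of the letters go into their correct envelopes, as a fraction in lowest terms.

103/280

Favorable outcomes: !7 = 1854.
Total outcomes: 7! = 5040.
Probability = 1854/5040 = 103/280.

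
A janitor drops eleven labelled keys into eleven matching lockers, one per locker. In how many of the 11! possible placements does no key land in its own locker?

14684570

Recurrence: !11 = 10·(!10 + !9).
!11 = 10·(1334961 + 133496) = 10·1468457 = 14684570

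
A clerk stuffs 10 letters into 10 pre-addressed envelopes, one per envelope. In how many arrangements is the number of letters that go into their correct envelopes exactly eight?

Choose which 8 of the 10 are fixed: C(10,8) = 45.
The other 2 form a derangement: !2 = 1.
Total: 45 × 1 = 45.

45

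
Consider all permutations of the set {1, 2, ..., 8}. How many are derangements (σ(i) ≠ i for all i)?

14833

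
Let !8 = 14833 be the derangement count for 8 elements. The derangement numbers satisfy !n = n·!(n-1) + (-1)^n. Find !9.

!9 = 9·14833 - 1 = 133496.

133496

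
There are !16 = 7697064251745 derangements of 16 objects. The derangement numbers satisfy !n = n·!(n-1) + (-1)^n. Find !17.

130850092279664

!17 = 17·7697064251745 - 1 = 130850092279664.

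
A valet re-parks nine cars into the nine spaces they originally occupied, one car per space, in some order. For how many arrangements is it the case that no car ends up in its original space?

133496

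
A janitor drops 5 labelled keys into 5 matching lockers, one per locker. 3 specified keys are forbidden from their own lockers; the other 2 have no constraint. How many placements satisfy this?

Let A_j be the event that the j-th constrained one is fixed. By inclusion-exclusion over the 3 events:
Σ_{j=0}^{3} (-1)^j C(3,j)(5-j)!
= C(3,0)·5! - C(3,1)·4! + C(3,2)·3! - C(3,3)·2!
= 120 - 72 + 18 - 2
= 64

64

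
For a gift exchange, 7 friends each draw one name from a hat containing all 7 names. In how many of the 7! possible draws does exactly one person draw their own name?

1855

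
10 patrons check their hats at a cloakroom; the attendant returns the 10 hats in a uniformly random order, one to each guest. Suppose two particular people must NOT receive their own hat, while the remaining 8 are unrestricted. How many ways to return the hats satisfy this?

2943360

Inclusion-exclusion on the 2 forbidden self-matches:
Σ_{j=0}^{2} (-1)^j C(2,j)(10-j)!
= C(2,0)·10! - C(2,1)·9! + C(2,2)·8!
= 3628800 - 725760 + 40320
= 2943360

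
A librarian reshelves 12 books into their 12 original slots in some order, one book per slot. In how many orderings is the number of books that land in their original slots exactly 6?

244860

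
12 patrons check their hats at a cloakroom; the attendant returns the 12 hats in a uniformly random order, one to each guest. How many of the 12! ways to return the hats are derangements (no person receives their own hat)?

176214841

Use !n = n·!(n-1) + (-1)^n.
!12 = 12·14684570 + 1 = 176214841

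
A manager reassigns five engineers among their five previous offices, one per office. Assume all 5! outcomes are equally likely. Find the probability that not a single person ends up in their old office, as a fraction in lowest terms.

Favorable outcomes: !5 = 44.
Total outcomes: 5! = 120.
Probability = 44/120 = 11/30.

11/30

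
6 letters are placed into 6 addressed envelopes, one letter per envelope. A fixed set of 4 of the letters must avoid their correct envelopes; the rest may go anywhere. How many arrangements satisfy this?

362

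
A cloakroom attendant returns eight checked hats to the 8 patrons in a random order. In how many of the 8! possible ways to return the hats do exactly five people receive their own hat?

112

Choose which 5 of the 8 are fixed: C(8,5) = 56.
The remaining 3 must be deranged: !3 = 2.
Total: 56 × 2 = 112.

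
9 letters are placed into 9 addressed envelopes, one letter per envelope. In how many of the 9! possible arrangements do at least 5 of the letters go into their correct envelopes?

1339

# with exactly i fixed is C(9,i)·!(9-i); sum over i=5..9:
  i=5: C(9,5)·!4 = 126·9 = 1134
  i=6: C(9,6)·!3 = 84·2 = 168
  i=7: C(9,7)·!2 = 36·1 = 36
  i=8: C(9,8)·!1 = 9·0 = 0
  i=9: C(9,9)·!0 = 1·1 = 1
Total = 1339.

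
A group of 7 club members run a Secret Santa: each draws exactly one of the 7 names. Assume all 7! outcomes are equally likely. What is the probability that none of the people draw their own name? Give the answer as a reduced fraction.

103/280

Favorable outcomes: !7 = 1854.
Total outcomes: 7! = 5040.
Probability = 1854/5040 = 103/280.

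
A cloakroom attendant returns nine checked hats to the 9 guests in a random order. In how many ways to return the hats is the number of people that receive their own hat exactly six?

168

Choose which 6 of the 9 are fixed: C(9,6) = 84.
The other 3 form a derangement: !3 = 2.
Total: 84 × 2 = 168.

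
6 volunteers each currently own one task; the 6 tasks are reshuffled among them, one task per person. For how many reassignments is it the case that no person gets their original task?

Recurrence: !6 = 6·!5 + (-1)^6.
!6 = 6·44 + 1 = 265

265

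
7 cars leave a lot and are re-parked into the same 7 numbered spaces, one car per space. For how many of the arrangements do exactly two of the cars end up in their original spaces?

Choose which 2 of the 7 are fixed: C(7,2) = 21.
The other 5 form a derangement: !5 = 44.
Total: 21 × 44 = 924.

924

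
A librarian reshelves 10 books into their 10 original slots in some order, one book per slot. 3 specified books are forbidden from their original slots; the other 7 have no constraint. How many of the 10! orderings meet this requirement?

Inclusion-exclusion on the 3 forbidden self-matches:
Σ_{j=0}^{3} (-1)^j C(3,j)(10-j)!
= C(3,0)·10! - C(3,1)·9! + C(3,2)·8! - C(3,3)·7!
= 3628800 - 1088640 + 120960 - 5040
= 2656080

2656080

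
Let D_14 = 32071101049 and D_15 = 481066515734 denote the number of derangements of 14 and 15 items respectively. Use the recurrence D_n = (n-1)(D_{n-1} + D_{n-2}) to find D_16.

D_16 = (16-1)·(D_15 + D_14) = 15·(481066515734 + 32071101049) = 15·513137616783 = 7697064251745.

7697064251745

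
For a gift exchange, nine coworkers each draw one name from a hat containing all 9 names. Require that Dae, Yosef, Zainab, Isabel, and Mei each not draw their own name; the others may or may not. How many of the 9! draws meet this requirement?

205056

Inclusion-exclusion on the 5 forbidden self-matches:
Σ_{j=0}^{5} (-1)^j C(5,j)(9-j)!
= C(5,0)·9! - C(5,1)·8! + C(5,2)·7! - C(5,3)·6! + C(5,4)·5! - C(5,5)·4!
= 362880 - 201600 + 50400 - 7200 + 600 - 24
= 205056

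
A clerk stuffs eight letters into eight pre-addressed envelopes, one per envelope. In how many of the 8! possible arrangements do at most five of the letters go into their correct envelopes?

40291

# with exactly i fixed is C(8,i)·!(8-i); sum over i=0..5:
  i=0: C(8,0)·!8 = 1·14833 = 14833
  i=1: C(8,1)·!7 = 8·1854 = 14832
  i=2: C(8,2)·!6 = 28·265 = 7420
  i=3: C(8,3)·!5 = 56·44 = 2464
  i=4: C(8,4)·!4 = 70·9 = 630
  i=5: C(8,5)·!3 = 56·2 = 112
Total = 40291.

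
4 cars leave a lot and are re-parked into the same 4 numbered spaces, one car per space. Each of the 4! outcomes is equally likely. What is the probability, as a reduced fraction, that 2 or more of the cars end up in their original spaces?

7/24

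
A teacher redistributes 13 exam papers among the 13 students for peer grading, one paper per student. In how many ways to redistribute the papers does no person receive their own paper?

2290792932

The number of derangements of 13 is !13 = Σ_{k=0}^{13} (-1)^k·13!/k!
= 13! - 13!/1! + 13!/2! - 13!/3! + 13!/4! - 13!/5! + 13!/6! - 13!/7! + 13!/8! - 13!/9! + 13!/10! - 13!/11! + 13!/12! - 13!/13!
= 6227020800 - 6227020800 + 3113510400 - 1037836800 + 259459200 - 51891840 + 8648640 - 1235520 + 154440 - 17160 + 1716 - 156 + 13 - 1
= 2290792932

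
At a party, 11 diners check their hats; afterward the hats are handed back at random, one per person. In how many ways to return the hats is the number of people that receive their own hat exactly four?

611820

Pick the 4 fixed positions: C(11,4) = 330 ways.
The other 7 form a derangement: !7 = 1854.
Total: 330 × 1854 = 611820.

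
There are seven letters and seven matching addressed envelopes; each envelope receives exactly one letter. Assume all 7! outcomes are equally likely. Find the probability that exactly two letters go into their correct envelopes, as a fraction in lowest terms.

11/60

Favorable outcomes: C(7,2)·!5 = 21·44 = 924.
Total outcomes: 7! = 5040.
Probability = 924/5040 = 11/60.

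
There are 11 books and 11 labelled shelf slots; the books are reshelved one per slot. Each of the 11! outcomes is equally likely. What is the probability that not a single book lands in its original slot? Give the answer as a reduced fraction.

1468457/3991680

Favorable outcomes: !11 = 14684570.
Total outcomes: 11! = 39916800.
Probability = 14684570/39916800 = 1468457/3991680.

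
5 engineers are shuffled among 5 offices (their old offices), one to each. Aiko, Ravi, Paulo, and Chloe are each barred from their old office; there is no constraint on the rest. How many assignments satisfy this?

Let A_j be the event that the j-th constrained one is fixed. By inclusion-exclusion over the 4 events:
Σ_{j=0}^{4} (-1)^j C(4,j)(5-j)!
= C(4,0)·5! - C(4,1)·4! + C(4,2)·3! - C(4,3)·2! + C(4,4)·1!
= 120 - 96 + 36 - 8 + 1
= 53

53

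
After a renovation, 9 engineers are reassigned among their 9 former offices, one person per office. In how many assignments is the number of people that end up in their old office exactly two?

Pick the 2 fixed positions: C(9,2) = 36 ways.
The other 7 form a derangement: !7 = 1854.
Total: 36 × 1854 = 66744.

66744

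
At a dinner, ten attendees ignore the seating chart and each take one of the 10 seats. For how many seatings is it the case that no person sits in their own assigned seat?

!10 = 10! · Σ_{k=0}^{10} (-1)^k/k!
= 10! - 10!/1! + 10!/2! - 10!/3! + 10!/4! - 10!/5! + 10!/6! - 10!/7! + 10!/8! - 10!/9! + 10!/10!
= 3628800 - 3628800 + 1814400 - 604800 + 151200 - 30240 + 5040 - 720 + 90 - 10 + 1
= 1334961

1334961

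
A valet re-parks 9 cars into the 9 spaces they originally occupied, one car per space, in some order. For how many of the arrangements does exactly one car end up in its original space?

Pick the single fixed position: C(9,1) = 9 ways.
The remaining 8 must be deranged: !8 = 14833.
Total: 9 × 14833 = 133497.

133497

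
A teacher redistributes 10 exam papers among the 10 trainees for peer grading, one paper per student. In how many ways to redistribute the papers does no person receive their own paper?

1334961

The number of derangements of 10 is !10 = Σ_{k=0}^{10} (-1)^k·10!/k!
= 10! - 10!/1! + 10!/2! - 10!/3! + 10!/4! - 10!/5! + 10!/6! - 10!/7! + 10!/8! - 10!/9! + 10!/10!
= 3628800 - 3628800 + 1814400 - 604800 + 151200 - 30240 + 5040 - 720 + 90 - 10 + 1
= 1334961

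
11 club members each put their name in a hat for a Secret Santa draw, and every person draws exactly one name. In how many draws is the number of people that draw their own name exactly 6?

20328

Pick the 6 fixed positions: C(11,6) = 462 ways.
The other 5 form a derangement: !5 = 44.
Total: 462 × 44 = 20328.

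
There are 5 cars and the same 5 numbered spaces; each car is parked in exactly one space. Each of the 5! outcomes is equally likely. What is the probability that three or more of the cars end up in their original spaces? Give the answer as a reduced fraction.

11/120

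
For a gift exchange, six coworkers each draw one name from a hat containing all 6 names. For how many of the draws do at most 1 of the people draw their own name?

529

Sum C(6,i)·!(6-i) for i = 0..1:
  i=0: C(6,0)·!6 = 1·265 = 265
  i=1: C(6,1)·!5 = 6·44 = 264
Total = 529.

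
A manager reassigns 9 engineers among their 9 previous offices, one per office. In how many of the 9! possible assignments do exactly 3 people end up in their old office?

Choose which 3 of the 9 are fixed: C(9,3) = 84.
The other 6 form a derangement: !6 = 265.
Total: 84 × 265 = 22260.

22260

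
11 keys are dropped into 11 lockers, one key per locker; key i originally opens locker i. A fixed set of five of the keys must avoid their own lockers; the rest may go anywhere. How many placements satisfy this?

Let A_j be the event that the j-th constrained one is fixed. By inclusion-exclusion over the 5 events:
Σ_{j=0}^{5} (-1)^j C(5,j)(11-j)!
= C(5,0)·11! - C(5,1)·10! + C(5,2)·9! - C(5,3)·8! + C(5,4)·7! - C(5,5)·6!
= 39916800 - 18144000 + 3628800 - 403200 + 25200 - 720
= 25022880

25022880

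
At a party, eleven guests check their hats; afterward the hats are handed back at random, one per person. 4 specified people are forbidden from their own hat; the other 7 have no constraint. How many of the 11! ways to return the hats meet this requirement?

Inclusion-exclusion on the 4 forbidden self-matches:
Σ_{j=0}^{4} (-1)^j C(4,j)(11-j)!
= C(4,0)·11! - C(4,1)·10! + C(4,2)·9! - C(4,3)·8! + C(4,4)·7!
= 39916800 - 14515200 + 2177280 - 161280 + 5040
= 27422640

27422640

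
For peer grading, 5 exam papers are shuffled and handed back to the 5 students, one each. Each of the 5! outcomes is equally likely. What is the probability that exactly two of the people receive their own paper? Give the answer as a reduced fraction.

1/6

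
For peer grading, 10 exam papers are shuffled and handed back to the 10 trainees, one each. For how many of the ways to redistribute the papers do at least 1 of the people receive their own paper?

2293839

Sum C(10,i)·!(10-i) for i = 1..10:
  i=1: C(10,1)·!9 = 10·133496 = 1334960
  i=2: C(10,2)·!8 = 45·14833 = 667485
  i=3: C(10,3)·!7 = 120·1854 = 222480
  i=4: C(10,4)·!6 = 210·265 = 55650
  i=5: C(10,5)·!5 = 252·44 = 11088
  i=6: C(10,6)·!4 = 210·9 = 1890
  i=7: C(10,7)·!3 = 120·2 = 240
  i=8: C(10,8)·!2 = 45·1 = 45
  i=9: C(10,9)·!1 = 10·0 = 0
  i=10: C(10,10)·!0 = 1·1 = 1
Total = 2293839.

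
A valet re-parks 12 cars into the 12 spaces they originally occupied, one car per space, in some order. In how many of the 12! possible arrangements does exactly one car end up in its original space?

176214840

Pick the single fixed position: C(12,1) = 12 ways.
The remaining 11 must be deranged: !11 = 14684570.
Total: 12 × 14684570 = 176214840.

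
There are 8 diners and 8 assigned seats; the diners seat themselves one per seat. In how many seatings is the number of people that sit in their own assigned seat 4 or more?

# with exactly i fixed is C(8,i)·!(8-i); sum over i=4..8:
  i=4: C(8,4)·!4 = 70·9 = 630
  i=5: C(8,5)·!3 = 56·2 = 112
  i=6: C(8,6)·!2 = 28·1 = 28
  i=7: C(8,7)·!1 = 8·0 = 0
  i=8: C(8,8)·!0 = 1·1 = 1
Total = 771.

771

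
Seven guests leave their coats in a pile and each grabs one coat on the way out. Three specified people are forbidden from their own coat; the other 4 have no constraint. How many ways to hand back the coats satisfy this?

Let A_j be the event that the j-th constrained one is fixed. By inclusion-exclusion over the 3 events:
Σ_{j=0}^{3} (-1)^j C(3,j)(7-j)!
= C(3,0)·7! - C(3,1)·6! + C(3,2)·5! - C(3,3)·4!
= 5040 - 2160 + 360 - 24
= 3216

3216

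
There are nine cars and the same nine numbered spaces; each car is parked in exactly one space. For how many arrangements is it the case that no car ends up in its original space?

133496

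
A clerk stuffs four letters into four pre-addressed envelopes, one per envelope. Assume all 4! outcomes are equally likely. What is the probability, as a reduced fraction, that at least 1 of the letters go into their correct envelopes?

5/8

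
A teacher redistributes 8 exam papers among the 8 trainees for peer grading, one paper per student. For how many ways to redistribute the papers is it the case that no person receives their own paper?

14833

Recurrence: !8 = 8·!7 + (-1)^8.
!8 = 8·1854 + 1 = 14833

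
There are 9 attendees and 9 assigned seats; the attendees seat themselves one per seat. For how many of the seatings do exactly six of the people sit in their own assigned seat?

168

Pick the 6 fixed positions: C(9,6) = 84 ways.
The other 3 form a derangement: !3 = 2.
Total: 84 × 2 = 168.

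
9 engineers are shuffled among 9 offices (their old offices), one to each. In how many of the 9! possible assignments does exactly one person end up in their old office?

Pick the single fixed position: C(9,1) = 9 ways.
The remaining 8 must be deranged: !8 = 14833.
Total: 9 × 14833 = 133497.

133497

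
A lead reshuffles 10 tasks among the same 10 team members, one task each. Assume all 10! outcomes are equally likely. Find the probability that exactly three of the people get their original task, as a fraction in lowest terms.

103/1680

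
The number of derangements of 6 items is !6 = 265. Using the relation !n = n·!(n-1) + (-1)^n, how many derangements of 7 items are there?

!7 = 7·265 - 1 = 1854.

1854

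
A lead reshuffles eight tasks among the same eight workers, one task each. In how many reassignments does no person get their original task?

14833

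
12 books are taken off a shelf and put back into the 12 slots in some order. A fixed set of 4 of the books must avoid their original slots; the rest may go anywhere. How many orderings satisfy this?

Let A_j be the event that the j-th constrained one is fixed. By inclusion-exclusion over the 4 events:
Σ_{j=0}^{4} (-1)^j C(4,j)(12-j)!
= C(4,0)·12! - C(4,1)·11! + C(4,2)·10! - C(4,3)·9! + C(4,4)·8!
= 479001600 - 159667200 + 21772800 - 1451520 + 40320
= 339696000

339696000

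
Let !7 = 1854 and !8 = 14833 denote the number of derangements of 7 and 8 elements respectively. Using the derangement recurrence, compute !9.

!9 = (9-1)·(!8 + !7) = 8·(14833 + 1854) = 8·16687 = 133496.

133496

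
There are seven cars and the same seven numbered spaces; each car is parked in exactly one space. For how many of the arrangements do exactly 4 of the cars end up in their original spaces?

70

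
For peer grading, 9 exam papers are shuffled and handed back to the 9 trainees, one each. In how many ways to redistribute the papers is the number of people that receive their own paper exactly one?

Choose which one of the 9 is fixed: C(9,1) = 9.
The remaining 8 must be deranged: !8 = 14833.
Total: 9 × 14833 = 133497.

133497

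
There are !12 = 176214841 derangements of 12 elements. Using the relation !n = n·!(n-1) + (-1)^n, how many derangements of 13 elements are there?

2290792932

!13 = 13·176214841 - 1 = 2290792932.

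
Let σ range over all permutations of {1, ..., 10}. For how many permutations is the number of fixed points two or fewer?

# with exactly i fixed is C(10,i)·!(10-i); sum over i=0..2:
  i=0: C(10,0)·!10 = 1·1334961 = 1334961
  i=1: C(10,1)·!9 = 10·133496 = 1334960
  i=2: C(10,2)·!8 = 45·14833 = 667485
Total = 3337406.

3337406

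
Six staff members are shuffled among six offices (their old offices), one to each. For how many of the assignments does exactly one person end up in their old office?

264

Choose which one of the 6 is fixed: C(6,1) = 6.
The remaining 5 must be deranged: !5 = 44.
Total: 6 × 44 = 264.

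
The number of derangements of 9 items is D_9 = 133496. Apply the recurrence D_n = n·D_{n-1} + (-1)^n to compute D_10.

1334961

D_10 = 10·133496 + 1 = 1334961.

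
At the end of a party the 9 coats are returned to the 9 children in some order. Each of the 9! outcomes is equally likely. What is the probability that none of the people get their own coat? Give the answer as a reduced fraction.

16687/45360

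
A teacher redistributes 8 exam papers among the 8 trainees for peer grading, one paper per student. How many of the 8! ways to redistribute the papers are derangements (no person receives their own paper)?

!8 = 8! · Σ_{k=0}^{8} (-1)^k/k!
= 8! - 8!/1! + 8!/2! - 8!/3! + 8!/4! - 8!/5! + 8!/6! - 8!/7! + 8!/8!
= 40320 - 40320 + 20160 - 6720 + 1680 - 336 + 56 - 8 + 1
= 14833

14833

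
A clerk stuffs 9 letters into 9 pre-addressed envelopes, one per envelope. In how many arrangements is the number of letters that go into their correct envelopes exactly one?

133497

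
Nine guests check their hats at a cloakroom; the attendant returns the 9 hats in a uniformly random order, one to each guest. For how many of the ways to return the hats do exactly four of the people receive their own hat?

5544

Choose which 4 of the 9 are fixed: C(9,4) = 126.
The other 5 form a derangement: !5 = 44.
Total: 126 × 44 = 5544.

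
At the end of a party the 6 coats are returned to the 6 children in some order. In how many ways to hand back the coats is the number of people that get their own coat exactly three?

40

Pick the 3 fixed positions: C(6,3) = 20 ways.
The other 3 form a derangement: !3 = 2.
Total: 20 × 2 = 40.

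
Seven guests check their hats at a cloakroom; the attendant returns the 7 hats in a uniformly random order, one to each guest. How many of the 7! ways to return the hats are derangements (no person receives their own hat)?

1854

Use !n = (n-1)(!(n-1) + !(n-2)).
!7 = 6·(265 + 44) = 6·309 = 1854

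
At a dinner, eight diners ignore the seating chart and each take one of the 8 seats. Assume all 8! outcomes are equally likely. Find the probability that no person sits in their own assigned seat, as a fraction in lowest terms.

Favorable outcomes: !8 = 14833.
Total outcomes: 8! = 40320.
Probability = 14833/40320 = 2119/5760.

2119/5760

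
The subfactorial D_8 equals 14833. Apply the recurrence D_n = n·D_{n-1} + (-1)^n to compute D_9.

D_9 = 9·14833 - 1 = 133496.

133496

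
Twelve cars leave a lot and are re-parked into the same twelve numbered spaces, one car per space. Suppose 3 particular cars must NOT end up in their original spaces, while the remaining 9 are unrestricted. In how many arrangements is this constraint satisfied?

369774720

Let A_j be the event that the j-th constrained one is fixed. By inclusion-exclusion over the 3 events:
Σ_{j=0}^{3} (-1)^j C(3,j)(12-j)!
= C(3,0)·12! - C(3,1)·11! + C(3,2)·10! - C(3,3)·9!
= 479001600 - 119750400 + 10886400 - 362880
= 369774720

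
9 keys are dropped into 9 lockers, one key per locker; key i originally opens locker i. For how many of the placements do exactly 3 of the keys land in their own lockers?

Pick the 3 fixed positions: C(9,3) = 84 ways.
The other 6 form a derangement: !6 = 265.
Total: 84 × 265 = 22260.

22260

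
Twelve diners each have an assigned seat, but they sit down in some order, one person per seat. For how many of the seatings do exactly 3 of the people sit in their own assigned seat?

Pick the 3 fixed positions: C(12,3) = 220 ways.
The other 9 form a derangement: !9 = 133496.
Total: 220 × 133496 = 29369120.

29369120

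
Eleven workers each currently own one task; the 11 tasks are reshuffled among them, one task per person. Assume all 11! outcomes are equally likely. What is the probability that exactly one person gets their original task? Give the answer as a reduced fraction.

16481/44800

Favorable outcomes: C(11,1)·!10 = 11·1334961 = 14684571.
Total outcomes: 11! = 39916800.
Probability = 14684571/39916800 = 16481/44800.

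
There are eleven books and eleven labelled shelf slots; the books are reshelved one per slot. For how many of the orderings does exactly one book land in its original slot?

Choose which one of the 11 is fixed: C(11,1) = 11.
The remaining 10 must be deranged: !10 = 1334961.
Total: 11 × 1334961 = 14684571.

14684571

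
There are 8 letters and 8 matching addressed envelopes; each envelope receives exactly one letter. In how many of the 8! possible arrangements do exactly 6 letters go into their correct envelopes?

Pick the 6 fixed positions: C(8,6) = 28 ways.
The remaining 2 must be deranged: !2 = 1.
Total: 28 × 1 = 28.

28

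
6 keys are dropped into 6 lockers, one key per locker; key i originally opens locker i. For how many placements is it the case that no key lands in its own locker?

265

!6 is the nearest integer to 6!/e.
6! = 720, and 720/e ≈ 264.87, so !6 = 265.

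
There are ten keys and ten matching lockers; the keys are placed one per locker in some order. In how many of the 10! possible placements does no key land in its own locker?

1334961

!10 = 10! · Σ_{k=0}^{10} (-1)^k/k!
= 10! - 10!/1! + 10!/2! - 10!/3! + 10!/4! - 10!/5! + 10!/6! - 10!/7! + 10!/8! - 10!/9! + 10!/10!
= 3628800 - 3628800 + 1814400 - 604800 + 151200 - 30240 + 5040 - 720 + 90 - 10 + 1
= 1334961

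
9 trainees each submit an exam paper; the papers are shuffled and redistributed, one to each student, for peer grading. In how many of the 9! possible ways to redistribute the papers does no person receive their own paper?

133496

!9 = 9! · Σ_{k=0}^{9} (-1)^k/k!
= 9! - 9!/1! + 9!/2! - 9!/3! + 9!/4! - 9!/5! + 9!/6! - 9!/7! + 9!/8! - 9!/9!
= 362880 - 362880 + 181440 - 60480 + 15120 - 3024 + 504 - 72 + 9 - 1
= 133496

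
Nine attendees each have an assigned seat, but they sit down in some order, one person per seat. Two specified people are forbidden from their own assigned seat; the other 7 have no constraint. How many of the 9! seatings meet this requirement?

Let A_j be the event that the j-th constrained one is fixed. By inclusion-exclusion over the 2 events:
Σ_{j=0}^{2} (-1)^j C(2,j)(9-j)!
= C(2,0)·9! - C(2,1)·8! + C(2,2)·7!
= 362880 - 80640 + 5040
= 287280

287280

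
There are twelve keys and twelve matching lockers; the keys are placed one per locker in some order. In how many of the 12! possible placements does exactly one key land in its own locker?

176214840

Choose which one of the 12 is fixed: C(12,1) = 12.
The other 11 form a derangement: !11 = 14684570.
Total: 12 × 14684570 = 176214840.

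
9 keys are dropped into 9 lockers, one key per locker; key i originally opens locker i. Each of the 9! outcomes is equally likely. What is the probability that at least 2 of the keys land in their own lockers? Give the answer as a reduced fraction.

95887/362880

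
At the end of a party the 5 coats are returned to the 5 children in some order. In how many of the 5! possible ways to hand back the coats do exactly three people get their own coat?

10

Pick the 3 fixed positions: C(5,3) = 10 ways.
The remaining 2 must be deranged: !2 = 1.
Total: 10 × 1 = 10.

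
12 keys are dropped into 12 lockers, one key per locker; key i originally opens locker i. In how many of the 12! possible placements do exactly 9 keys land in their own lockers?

440

Pick the 9 fixed positions: C(12,9) = 220 ways.
The remaining 3 must be deranged: !3 = 2.
Total: 220 × 2 = 440.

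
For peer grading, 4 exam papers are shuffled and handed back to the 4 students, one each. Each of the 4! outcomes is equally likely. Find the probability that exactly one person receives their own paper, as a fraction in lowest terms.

1/3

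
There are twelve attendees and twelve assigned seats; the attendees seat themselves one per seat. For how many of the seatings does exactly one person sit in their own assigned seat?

Choose which one of the 12 is fixed: C(12,1) = 12.
The remaining 11 must be deranged: !11 = 14684570.
Total: 12 × 14684570 = 176214840.

176214840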